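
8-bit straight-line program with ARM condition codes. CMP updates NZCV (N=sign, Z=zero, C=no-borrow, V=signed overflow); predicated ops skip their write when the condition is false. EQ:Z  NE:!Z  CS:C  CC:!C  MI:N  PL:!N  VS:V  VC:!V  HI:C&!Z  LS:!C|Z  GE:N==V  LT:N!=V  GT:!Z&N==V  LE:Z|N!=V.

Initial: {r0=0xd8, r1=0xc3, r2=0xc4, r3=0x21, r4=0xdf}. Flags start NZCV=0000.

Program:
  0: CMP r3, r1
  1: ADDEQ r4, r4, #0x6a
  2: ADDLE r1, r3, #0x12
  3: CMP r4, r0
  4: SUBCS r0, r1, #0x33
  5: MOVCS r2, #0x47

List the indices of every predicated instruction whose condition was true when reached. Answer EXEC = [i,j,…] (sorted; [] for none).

0: ✓ CMP  NZCV=0000
1: · ADDEQ
2: · ADDLE
3: ✓ CMP  NZCV=0010
4: ✓ SUBCS  r0←0x90
5: ✓ MOVCS  r2←0x47

EXEC = [4,5]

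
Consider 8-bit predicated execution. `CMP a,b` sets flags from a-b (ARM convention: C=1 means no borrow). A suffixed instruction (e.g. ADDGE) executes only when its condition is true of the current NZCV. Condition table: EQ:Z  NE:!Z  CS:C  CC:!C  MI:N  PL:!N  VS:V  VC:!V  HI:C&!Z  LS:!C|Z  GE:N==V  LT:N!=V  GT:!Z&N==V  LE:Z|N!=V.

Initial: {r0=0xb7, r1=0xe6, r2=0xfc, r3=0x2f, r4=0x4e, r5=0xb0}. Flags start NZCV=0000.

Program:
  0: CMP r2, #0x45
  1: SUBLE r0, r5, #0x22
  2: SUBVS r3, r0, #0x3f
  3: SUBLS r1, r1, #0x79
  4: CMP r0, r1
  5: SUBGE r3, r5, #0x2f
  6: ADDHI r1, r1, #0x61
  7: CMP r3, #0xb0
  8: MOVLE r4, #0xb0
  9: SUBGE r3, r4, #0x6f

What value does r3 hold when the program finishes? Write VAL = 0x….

0: ✓ CMP  NZCV=1010
1: ✓ SUBLE  r0←0x8e
2: · SUBVS
3: · SUBLS
4: ✓ CMP  NZCV=1000
5: · SUBGE
6: · ADDHI
7: ✓ CMP  NZCV=0000
8: · MOVLE
9: ✓ SUBGE  r3←0xdf

VAL = 0xdf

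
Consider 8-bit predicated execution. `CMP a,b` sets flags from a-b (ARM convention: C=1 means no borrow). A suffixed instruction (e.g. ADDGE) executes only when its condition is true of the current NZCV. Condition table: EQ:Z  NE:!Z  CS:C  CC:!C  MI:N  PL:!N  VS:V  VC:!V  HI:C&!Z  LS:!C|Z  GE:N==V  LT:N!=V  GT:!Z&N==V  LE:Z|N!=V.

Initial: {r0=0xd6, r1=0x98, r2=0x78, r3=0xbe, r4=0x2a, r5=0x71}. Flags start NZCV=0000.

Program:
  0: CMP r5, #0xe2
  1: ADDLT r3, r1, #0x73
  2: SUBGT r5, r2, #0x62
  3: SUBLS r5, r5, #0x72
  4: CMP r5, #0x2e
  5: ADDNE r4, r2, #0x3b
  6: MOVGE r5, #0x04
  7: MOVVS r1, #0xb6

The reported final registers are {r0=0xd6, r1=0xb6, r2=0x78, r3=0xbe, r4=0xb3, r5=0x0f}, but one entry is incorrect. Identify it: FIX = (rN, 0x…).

FIX = (r5, 0xa4)

0: ✓ CMP  NZCV=1001
1: · ADDLT
2: ✓ SUBGT  r5←0x16
3: ✓ SUBLS  r5←0xa4
4: ✓ CMP  NZCV=0011
5: ✓ ADDNE  r4←0xb3
6: · MOVGE
7: ✓ MOVVS  r1←0xb6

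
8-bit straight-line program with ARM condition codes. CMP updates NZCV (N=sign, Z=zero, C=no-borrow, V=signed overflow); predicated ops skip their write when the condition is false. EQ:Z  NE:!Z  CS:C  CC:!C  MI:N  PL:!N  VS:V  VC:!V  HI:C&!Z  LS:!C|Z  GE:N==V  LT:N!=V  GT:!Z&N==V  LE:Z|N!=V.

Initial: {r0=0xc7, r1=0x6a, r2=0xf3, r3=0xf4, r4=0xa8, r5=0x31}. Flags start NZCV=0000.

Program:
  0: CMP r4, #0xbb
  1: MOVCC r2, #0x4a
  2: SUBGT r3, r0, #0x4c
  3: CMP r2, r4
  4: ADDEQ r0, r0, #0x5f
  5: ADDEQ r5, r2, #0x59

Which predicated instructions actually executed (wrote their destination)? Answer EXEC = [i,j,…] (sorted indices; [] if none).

EXEC = [1]

[0] flags=1000 → (cmp)
[1] flags=1000 CC?T → r2=0x4a
[2] flags=1000 GT?F → skip
[3] flags=1001 → (cmp)
[4] flags=1001 EQ?F → skip
[5] flags=1001 EQ?F → skip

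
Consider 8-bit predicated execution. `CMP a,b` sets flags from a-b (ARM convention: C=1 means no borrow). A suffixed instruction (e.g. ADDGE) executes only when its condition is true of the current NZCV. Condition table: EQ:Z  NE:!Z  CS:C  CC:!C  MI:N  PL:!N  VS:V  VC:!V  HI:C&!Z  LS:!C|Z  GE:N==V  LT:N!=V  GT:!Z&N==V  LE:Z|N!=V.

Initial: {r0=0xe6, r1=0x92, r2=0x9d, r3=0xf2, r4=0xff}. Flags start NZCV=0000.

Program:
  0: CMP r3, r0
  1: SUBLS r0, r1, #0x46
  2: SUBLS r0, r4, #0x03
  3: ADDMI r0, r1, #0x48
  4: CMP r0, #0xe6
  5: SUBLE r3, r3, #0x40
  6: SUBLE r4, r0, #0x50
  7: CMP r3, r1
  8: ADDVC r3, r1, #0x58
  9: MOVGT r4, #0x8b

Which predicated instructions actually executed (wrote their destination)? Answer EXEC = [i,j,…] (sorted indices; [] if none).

EXEC = [5,6,8,9]

0: ✓ CMP  NZCV=0010
1: · SUBLS
2: · SUBLS
3: · ADDMI
4: ✓ CMP  NZCV=0110
5: ✓ SUBLE  r3←0xb2
6: ✓ SUBLE  r4←0x96
7: ✓ CMP  NZCV=0010
8: ✓ ADDVC  r3←0xea
9: ✓ MOVGT  r4←0x8b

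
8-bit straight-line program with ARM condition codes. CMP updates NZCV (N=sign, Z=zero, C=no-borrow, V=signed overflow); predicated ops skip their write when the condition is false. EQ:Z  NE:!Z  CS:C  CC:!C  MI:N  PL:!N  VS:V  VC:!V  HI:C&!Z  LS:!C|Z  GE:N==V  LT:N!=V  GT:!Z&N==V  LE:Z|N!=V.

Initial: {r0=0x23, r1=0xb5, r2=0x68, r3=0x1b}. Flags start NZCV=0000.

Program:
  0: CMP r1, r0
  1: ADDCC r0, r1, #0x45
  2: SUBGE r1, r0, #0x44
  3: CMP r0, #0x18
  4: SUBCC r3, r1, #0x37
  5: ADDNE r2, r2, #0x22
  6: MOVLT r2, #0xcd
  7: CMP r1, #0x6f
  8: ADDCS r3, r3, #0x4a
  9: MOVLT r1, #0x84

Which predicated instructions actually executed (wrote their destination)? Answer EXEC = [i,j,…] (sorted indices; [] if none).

[0] flags=1010 → (cmp)
[1] flags=1010 CC?F → skip
[2] flags=1010 GE?F → skip
[3] flags=0010 → (cmp)
[4] flags=0010 CC?F → skip
[5] flags=0010 NE?T → r2=0x8a
[6] flags=0010 LT?F → skip
[7] flags=0011 → (cmp)
[8] flags=0011 CS?T → r3=0x65
[9] flags=0011 LT?T → r1=0x84

EXEC = [5,8,9]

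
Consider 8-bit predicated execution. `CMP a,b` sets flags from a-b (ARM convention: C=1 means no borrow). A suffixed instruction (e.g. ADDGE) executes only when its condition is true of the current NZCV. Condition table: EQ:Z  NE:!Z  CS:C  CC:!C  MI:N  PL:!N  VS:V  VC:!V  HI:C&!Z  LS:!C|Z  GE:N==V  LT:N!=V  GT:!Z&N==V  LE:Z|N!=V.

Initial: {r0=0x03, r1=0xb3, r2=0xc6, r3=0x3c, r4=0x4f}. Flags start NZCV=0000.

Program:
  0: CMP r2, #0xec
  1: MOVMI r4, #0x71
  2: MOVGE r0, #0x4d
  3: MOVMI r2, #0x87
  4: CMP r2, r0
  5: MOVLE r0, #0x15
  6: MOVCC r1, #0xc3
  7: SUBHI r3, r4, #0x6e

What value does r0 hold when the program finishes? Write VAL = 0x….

VAL = 0x15

[0] flags=1000 → (cmp)
[1] flags=1000 MI?T → r4=0x71
[2] flags=1000 GE?F → skip
[3] flags=1000 MI?T → r2=0x87
[4] flags=1010 → (cmp)
[5] flags=1010 LE?T → r0=0x15
[6] flags=1010 CC?F → skip
[7] flags=1010 HI?T → r3=0x03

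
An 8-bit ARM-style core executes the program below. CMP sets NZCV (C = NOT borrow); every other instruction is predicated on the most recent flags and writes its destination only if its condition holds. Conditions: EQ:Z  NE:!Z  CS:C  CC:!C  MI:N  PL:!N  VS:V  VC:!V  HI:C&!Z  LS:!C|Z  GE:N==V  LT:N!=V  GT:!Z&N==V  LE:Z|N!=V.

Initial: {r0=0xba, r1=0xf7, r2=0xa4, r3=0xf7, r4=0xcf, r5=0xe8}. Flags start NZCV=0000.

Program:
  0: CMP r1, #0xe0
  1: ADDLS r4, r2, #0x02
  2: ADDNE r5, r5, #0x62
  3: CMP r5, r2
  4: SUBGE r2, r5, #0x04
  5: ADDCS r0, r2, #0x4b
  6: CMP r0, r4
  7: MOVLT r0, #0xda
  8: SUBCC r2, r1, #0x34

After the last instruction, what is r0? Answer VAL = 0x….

VAL = 0xda

0: ✓ CMP  NZCV=0010
1: · ADDLS
2: ✓ ADDNE  r5←0x4a
3: ✓ CMP  NZCV=1001
4: ✓ SUBGE  r2←0x46
5: · ADDCS
6: ✓ CMP  NZCV=1000
7: ✓ MOVLT  r0←0xda
8: ✓ SUBCC  r2←0xc3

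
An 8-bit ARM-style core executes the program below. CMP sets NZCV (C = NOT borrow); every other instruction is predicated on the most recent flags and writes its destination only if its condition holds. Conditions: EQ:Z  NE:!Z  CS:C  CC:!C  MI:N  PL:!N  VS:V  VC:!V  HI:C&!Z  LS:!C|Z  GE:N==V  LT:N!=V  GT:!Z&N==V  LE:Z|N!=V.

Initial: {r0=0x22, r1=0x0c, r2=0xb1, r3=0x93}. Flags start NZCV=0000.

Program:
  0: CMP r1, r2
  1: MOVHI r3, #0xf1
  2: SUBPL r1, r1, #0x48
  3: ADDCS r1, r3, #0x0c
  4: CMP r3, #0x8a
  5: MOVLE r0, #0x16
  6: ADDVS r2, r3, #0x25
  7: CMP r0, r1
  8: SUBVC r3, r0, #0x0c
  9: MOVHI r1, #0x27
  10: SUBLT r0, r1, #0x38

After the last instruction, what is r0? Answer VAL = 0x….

VAL = 0x22

0: ✓ CMP  NZCV=0000
1: · MOVHI
2: ✓ SUBPL  r1←0xc4
3: · ADDCS
4: ✓ CMP  NZCV=0010
5: · MOVLE
6: · ADDVS
7: ✓ CMP  NZCV=0000
8: ✓ SUBVC  r3←0x16
9: · MOVHI
10: · SUBLT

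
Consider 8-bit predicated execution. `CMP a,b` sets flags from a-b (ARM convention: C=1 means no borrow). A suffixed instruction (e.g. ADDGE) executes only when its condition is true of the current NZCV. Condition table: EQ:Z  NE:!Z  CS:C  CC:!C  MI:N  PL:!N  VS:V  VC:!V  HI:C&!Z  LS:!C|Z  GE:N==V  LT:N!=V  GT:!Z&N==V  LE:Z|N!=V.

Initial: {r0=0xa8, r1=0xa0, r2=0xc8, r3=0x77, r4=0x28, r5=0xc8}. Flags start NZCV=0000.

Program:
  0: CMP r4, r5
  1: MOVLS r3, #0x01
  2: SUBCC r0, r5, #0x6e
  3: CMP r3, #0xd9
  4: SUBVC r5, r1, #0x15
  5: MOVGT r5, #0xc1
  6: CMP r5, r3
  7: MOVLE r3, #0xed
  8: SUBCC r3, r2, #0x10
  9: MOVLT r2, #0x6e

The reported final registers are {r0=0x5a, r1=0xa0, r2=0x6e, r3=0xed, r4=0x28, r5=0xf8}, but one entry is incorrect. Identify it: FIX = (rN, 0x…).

0: ✓ CMP  NZCV=0000
1: ✓ MOVLS  r3←0x01
2: ✓ SUBCC  r0←0x5a
3: ✓ CMP  NZCV=0000
4: ✓ SUBVC  r5←0x8b
5: ✓ MOVGT  r5←0xc1
6: ✓ CMP  NZCV=1010
7: ✓ MOVLE  r3←0xed
8: · SUBCC
9: ✓ MOVLT  r2←0x6e

FIX = (r5, 0xc1)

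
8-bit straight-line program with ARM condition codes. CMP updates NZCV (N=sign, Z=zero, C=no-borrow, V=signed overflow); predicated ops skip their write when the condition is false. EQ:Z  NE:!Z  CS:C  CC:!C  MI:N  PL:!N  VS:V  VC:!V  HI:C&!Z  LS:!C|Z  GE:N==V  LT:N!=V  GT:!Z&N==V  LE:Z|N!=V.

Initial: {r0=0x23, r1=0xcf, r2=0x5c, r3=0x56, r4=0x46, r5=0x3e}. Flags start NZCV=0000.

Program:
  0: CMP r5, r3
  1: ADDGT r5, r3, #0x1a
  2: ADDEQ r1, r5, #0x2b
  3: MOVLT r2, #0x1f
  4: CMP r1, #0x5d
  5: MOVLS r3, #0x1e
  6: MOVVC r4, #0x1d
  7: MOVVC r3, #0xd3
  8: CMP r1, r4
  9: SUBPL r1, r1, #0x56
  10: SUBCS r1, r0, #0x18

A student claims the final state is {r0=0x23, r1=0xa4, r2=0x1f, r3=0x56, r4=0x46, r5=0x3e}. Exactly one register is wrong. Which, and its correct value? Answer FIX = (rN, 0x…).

FIX = (r1, 0x0b)

[0] flags=1000 → (cmp)
[1] flags=1000 GT?F → skip
[2] flags=1000 EQ?F → skip
[3] flags=1000 LT?T → r2=0x1f
[4] flags=0011 → (cmp)
[5] flags=0011 LS?F → skip
[6] flags=0011 VC?F → skip
[7] flags=0011 VC?F → skip
[8] flags=1010 → (cmp)
[9] flags=1010 PL?F → skip
[10] flags=1010 CS?T → r1=0x0b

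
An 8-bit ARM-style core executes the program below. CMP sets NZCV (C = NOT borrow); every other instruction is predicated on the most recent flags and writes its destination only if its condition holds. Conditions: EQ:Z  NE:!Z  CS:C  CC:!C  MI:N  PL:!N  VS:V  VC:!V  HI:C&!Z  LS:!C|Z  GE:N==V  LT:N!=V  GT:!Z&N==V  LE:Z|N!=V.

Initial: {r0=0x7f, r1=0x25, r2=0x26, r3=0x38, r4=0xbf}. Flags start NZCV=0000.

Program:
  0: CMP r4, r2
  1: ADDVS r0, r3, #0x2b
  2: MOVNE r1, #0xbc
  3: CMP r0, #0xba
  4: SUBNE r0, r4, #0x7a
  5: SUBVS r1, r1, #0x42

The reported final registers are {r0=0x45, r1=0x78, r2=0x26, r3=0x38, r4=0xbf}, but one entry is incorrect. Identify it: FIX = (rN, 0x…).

FIX = (r1, 0x7a)

[0] flags=1010 → (cmp)
[1] flags=1010 VS?F → skip
[2] flags=1010 NE?T → r1=0xbc
[3] flags=1001 → (cmp)
[4] flags=1001 NE?T → r0=0x45
[5] flags=1001 VS?T → r1=0x7a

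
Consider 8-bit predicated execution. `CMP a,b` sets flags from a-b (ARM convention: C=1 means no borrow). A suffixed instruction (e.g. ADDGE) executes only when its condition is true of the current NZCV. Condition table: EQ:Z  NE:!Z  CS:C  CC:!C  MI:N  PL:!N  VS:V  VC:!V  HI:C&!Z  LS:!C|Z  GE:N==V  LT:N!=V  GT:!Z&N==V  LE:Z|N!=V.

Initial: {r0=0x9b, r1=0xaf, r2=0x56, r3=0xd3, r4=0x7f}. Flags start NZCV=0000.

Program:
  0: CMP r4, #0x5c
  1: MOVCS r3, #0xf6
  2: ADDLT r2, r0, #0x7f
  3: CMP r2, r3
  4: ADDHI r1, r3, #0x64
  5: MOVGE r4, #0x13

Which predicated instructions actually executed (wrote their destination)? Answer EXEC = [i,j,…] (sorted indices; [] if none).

EXEC = [1,5]

0: ✓ CMP  NZCV=0010
1: ✓ MOVCS  r3←0xf6
2: · ADDLT
3: ✓ CMP  NZCV=0000
4: · ADDHI
5: ✓ MOVGE  r4←0x13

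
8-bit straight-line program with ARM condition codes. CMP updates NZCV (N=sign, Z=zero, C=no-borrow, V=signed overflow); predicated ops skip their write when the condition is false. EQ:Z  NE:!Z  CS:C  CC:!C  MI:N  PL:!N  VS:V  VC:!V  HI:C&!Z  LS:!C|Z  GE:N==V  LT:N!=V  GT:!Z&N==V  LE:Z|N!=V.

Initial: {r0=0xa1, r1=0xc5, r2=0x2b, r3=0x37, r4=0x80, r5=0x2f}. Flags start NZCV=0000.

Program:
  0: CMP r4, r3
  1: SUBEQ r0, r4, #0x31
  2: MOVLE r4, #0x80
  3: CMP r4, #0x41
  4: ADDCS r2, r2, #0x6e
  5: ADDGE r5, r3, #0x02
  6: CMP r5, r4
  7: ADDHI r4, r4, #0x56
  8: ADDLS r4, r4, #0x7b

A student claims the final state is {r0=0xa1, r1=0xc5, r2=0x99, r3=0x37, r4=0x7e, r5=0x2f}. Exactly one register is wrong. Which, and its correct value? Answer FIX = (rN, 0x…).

0: ✓ CMP  NZCV=0011
1: · SUBEQ
2: ✓ MOVLE  r4←0x80
3: ✓ CMP  NZCV=0011
4: ✓ ADDCS  r2←0x99
5: · ADDGE
6: ✓ CMP  NZCV=1001
7: · ADDHI
8: ✓ ADDLS  r4←0xfb

FIX = (r4, 0xfb)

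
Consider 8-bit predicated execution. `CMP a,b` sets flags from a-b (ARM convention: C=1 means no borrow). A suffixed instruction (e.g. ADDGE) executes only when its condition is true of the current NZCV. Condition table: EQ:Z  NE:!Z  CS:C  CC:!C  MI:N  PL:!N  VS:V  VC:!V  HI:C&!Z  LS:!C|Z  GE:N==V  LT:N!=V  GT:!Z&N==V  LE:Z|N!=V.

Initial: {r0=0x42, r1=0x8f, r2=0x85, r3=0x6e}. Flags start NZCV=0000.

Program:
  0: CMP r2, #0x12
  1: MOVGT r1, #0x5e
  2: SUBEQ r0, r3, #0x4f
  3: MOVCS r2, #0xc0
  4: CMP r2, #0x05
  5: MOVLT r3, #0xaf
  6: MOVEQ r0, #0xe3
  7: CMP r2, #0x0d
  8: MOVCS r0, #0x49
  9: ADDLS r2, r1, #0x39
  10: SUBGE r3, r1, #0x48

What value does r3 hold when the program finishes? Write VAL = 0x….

0: ✓ CMP  NZCV=0011
1: · MOVGT
2: · SUBEQ
3: ✓ MOVCS  r2←0xc0
4: ✓ CMP  NZCV=1010
5: ✓ MOVLT  r3←0xaf
6: · MOVEQ
7: ✓ CMP  NZCV=1010
8: ✓ MOVCS  r0←0x49
9: · ADDLS
10: · SUBGE

VAL = 0xaf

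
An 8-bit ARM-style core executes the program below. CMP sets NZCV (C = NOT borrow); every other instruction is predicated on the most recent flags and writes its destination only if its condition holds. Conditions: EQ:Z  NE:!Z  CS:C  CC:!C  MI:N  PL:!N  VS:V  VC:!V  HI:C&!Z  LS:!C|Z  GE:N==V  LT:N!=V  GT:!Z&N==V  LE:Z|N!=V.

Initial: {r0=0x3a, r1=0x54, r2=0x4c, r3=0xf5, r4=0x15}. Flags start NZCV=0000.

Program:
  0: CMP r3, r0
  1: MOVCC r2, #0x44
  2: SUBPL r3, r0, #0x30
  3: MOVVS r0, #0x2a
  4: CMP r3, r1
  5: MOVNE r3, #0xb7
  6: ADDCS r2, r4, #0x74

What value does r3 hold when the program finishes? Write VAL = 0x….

[0] flags=1010 → (cmp)
[1] flags=1010 CC?F → skip
[2] flags=1010 PL?F → skip
[3] flags=1010 VS?F → skip
[4] flags=1010 → (cmp)
[5] flags=1010 NE?T → r3=0xb7
[6] flags=1010 CS?T → r2=0x89

VAL = 0xb7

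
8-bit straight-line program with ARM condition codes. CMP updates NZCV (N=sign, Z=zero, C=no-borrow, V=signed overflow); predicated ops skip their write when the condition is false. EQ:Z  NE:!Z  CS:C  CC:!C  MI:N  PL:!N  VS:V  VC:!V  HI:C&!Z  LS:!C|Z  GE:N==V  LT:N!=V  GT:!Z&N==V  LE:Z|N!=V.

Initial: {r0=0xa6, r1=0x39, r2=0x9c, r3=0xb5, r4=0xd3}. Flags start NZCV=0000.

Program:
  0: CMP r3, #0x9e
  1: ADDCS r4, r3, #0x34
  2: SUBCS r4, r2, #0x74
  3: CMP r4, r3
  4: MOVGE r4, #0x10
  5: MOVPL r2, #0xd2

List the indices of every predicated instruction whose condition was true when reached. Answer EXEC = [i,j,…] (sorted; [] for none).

0: ✓ CMP  NZCV=0010
1: ✓ ADDCS  r4←0xe9
2: ✓ SUBCS  r4←0x28
3: ✓ CMP  NZCV=0000
4: ✓ MOVGE  r4←0x10
5: ✓ MOVPL  r2←0xd2

EXEC = [1,2,4,5]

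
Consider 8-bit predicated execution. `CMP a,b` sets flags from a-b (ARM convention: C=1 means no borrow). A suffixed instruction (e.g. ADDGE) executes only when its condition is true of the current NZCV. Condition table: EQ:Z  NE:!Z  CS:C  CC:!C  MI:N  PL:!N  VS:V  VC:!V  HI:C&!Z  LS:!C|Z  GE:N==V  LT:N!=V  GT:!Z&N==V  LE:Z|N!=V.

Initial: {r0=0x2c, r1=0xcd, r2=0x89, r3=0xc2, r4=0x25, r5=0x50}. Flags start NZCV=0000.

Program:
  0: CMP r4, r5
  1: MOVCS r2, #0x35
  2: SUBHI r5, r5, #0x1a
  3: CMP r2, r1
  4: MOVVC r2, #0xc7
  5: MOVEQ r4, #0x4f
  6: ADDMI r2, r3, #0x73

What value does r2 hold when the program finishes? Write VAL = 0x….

[0] flags=1000 → (cmp)
[1] flags=1000 CS?F → skip
[2] flags=1000 HI?F → skip
[3] flags=1000 → (cmp)
[4] flags=1000 VC?T → r2=0xc7
[5] flags=1000 EQ?F → skip
[6] flags=1000 MI?T → r2=0x35

VAL = 0x35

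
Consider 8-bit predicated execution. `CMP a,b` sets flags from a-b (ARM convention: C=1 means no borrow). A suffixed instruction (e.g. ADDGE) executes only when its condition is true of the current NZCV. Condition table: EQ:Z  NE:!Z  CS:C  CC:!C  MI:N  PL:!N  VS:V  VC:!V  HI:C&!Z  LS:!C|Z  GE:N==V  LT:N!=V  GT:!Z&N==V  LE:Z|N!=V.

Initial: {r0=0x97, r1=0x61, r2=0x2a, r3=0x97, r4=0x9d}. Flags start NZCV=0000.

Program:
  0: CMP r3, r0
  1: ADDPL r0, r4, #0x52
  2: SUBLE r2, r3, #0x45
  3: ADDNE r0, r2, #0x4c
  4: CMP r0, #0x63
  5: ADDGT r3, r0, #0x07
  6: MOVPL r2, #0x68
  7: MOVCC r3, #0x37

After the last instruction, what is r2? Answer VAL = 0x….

0: ✓ CMP  NZCV=0110
1: ✓ ADDPL  r0←0xef
2: ✓ SUBLE  r2←0x52
3: · ADDNE
4: ✓ CMP  NZCV=1010
5: · ADDGT
6: · MOVPL
7: · MOVCC

VAL = 0x52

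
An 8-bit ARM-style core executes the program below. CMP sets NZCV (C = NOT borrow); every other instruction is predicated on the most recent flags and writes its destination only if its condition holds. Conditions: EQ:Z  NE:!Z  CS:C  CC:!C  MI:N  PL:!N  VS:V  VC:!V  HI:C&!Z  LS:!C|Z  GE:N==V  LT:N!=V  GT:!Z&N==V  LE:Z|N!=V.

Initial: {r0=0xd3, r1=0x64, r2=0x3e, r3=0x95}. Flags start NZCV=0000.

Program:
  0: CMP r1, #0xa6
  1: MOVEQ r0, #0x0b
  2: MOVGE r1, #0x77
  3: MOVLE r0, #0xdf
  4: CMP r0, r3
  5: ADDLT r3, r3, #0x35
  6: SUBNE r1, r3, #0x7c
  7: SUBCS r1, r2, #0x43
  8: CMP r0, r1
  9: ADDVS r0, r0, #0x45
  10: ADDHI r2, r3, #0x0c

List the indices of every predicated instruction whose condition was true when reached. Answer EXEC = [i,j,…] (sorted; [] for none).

[0] flags=1001 → (cmp)
[1] flags=1001 EQ?F → skip
[2] flags=1001 GE?T → r1=0x77
[3] flags=1001 LE?F → skip
[4] flags=0010 → (cmp)
[5] flags=0010 LT?F → skip
[6] flags=0010 NE?T → r1=0x19
[7] flags=0010 CS?T → r1=0xfb
[8] flags=1000 → (cmp)
[9] flags=1000 VS?F → skip
[10] flags=1000 HI?F → skip

EXEC = [2,6,7]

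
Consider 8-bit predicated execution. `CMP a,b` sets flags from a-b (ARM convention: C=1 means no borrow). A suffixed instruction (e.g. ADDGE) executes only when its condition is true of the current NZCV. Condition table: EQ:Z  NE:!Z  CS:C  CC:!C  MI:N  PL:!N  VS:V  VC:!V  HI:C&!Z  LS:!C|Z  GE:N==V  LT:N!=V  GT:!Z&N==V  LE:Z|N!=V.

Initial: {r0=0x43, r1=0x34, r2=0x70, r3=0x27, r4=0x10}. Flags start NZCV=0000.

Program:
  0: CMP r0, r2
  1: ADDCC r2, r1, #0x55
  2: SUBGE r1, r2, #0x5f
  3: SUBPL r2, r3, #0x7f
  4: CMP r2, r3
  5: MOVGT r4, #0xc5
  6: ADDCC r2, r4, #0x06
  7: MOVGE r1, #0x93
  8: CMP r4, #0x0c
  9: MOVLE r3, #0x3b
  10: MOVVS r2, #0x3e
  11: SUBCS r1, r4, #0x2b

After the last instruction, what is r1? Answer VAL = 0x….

0: ✓ CMP  NZCV=1000
1: ✓ ADDCC  r2←0x89
2: · SUBGE
3: · SUBPL
4: ✓ CMP  NZCV=0011
5: · MOVGT
6: · ADDCC
7: · MOVGE
8: ✓ CMP  NZCV=0010
9: · MOVLE
10: · MOVVS
11: ✓ SUBCS  r1←0xe5

VAL = 0xe5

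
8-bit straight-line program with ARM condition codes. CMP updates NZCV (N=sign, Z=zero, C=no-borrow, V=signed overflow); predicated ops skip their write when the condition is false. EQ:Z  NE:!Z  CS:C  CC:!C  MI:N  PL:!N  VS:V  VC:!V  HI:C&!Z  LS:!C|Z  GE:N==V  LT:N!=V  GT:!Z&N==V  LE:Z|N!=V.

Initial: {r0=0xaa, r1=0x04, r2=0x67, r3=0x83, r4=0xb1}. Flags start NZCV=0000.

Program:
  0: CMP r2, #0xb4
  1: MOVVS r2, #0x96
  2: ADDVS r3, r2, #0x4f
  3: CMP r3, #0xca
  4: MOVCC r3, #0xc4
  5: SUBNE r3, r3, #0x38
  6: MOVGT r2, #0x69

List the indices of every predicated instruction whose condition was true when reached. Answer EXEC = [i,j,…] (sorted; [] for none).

EXEC = [1,2,5,6]

0: ✓ CMP  NZCV=1001
1: ✓ MOVVS  r2←0x96
2: ✓ ADDVS  r3←0xe5
3: ✓ CMP  NZCV=0010
4: · MOVCC
5: ✓ SUBNE  r3←0xad
6: ✓ MOVGT  r2←0x69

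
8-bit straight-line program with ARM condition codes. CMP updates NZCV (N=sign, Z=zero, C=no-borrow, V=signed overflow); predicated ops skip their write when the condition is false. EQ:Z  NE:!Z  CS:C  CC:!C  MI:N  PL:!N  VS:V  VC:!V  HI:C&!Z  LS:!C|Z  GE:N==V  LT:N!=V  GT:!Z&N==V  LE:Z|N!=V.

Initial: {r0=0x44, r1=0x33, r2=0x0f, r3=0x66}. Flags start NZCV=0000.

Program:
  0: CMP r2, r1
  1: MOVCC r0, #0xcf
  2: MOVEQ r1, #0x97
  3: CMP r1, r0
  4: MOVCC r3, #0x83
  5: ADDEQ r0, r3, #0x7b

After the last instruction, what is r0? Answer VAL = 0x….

[0] flags=1000 → (cmp)
[1] flags=1000 CC?T → r0=0xcf
[2] flags=1000 EQ?F → skip
[3] flags=0000 → (cmp)
[4] flags=0000 CC?T → r3=0x83
[5] flags=0000 EQ?F → skip

VAL = 0xcf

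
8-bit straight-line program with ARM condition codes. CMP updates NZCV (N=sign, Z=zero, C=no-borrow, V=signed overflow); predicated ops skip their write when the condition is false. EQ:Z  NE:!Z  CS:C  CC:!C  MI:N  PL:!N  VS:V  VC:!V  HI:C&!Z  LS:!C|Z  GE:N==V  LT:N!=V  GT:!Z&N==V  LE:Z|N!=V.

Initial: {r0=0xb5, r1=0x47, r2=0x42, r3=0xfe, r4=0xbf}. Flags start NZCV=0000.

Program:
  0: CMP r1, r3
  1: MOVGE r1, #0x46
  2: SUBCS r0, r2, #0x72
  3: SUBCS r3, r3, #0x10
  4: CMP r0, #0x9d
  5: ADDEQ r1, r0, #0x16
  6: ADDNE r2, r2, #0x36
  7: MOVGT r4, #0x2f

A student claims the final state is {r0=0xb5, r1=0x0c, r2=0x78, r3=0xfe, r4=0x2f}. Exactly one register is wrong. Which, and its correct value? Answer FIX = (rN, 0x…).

FIX = (r1, 0x46)

[0] flags=0000 → (cmp)
[1] flags=0000 GE?T → r1=0x46
[2] flags=0000 CS?F → skip
[3] flags=0000 CS?F → skip
[4] flags=0010 → (cmp)
[5] flags=0010 EQ?F → skip
[6] flags=0010 NE?T → r2=0x78
[7] flags=0010 GT?T → r4=0x2f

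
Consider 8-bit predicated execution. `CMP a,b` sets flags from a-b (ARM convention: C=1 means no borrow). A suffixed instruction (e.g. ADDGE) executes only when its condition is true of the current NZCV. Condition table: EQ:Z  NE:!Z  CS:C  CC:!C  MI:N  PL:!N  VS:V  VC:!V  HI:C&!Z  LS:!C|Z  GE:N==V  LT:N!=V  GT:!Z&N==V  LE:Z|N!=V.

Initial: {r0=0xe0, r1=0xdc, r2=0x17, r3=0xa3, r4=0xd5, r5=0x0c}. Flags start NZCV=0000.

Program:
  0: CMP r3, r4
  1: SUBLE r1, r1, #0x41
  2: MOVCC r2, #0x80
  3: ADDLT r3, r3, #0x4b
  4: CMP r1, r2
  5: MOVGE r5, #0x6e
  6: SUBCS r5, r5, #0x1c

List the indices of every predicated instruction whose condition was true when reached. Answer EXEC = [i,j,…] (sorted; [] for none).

[0] flags=1000 → (cmp)
[1] flags=1000 LE?T → r1=0x9b
[2] flags=1000 CC?T → r2=0x80
[3] flags=1000 LT?T → r3=0xee
[4] flags=0010 → (cmp)
[5] flags=0010 GE?T → r5=0x6e
[6] flags=0010 CS?T → r5=0x52

EXEC = [1,2,3,5,6]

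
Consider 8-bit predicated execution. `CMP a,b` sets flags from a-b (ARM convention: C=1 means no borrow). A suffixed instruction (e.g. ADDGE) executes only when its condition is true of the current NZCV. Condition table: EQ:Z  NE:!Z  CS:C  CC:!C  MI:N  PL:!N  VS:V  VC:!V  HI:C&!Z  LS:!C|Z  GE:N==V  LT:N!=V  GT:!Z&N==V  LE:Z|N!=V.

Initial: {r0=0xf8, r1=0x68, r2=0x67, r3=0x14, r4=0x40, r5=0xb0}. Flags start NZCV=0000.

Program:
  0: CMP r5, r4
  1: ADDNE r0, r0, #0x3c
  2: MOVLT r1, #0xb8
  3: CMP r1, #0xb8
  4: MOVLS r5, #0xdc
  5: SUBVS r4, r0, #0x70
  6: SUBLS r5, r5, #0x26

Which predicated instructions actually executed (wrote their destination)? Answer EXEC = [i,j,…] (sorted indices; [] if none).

[0] flags=0011 → (cmp)
[1] flags=0011 NE?T → r0=0x34
[2] flags=0011 LT?T → r1=0xb8
[3] flags=0110 → (cmp)
[4] flags=0110 LS?T → r5=0xdc
[5] flags=0110 VS?F → skip
[6] flags=0110 LS?T → r5=0xb6

EXEC = [1,2,4,6]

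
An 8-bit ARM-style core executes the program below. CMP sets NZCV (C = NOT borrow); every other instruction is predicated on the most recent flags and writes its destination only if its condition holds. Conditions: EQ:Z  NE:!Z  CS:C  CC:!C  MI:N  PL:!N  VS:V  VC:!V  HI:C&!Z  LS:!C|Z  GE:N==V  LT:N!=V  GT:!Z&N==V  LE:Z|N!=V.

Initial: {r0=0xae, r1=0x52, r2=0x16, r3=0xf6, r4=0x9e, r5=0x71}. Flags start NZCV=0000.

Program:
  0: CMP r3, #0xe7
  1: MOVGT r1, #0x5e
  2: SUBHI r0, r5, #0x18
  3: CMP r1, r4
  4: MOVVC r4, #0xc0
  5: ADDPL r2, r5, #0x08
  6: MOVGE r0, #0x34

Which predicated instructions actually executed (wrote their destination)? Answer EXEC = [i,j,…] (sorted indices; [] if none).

EXEC = [1,2,6]

[0] flags=0010 → (cmp)
[1] flags=0010 GT?T → r1=0x5e
[2] flags=0010 HI?T → r0=0x59
[3] flags=1001 → (cmp)
[4] flags=1001 VC?F → skip
[5] flags=1001 PL?F → skip
[6] flags=1001 GE?T → r0=0x34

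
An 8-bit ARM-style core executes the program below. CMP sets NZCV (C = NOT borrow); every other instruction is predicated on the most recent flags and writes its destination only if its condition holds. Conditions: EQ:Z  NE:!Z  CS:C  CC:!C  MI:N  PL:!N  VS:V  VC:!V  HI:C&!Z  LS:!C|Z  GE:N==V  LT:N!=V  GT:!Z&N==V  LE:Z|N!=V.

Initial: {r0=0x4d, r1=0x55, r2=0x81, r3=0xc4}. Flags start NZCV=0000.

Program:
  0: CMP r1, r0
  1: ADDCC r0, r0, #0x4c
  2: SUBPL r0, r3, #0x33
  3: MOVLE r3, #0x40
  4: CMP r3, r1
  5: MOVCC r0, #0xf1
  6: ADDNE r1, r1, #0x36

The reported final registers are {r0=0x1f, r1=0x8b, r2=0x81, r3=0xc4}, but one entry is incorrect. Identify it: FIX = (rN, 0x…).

[0] flags=0010 → (cmp)
[1] flags=0010 CC?F → skip
[2] flags=0010 PL?T → r0=0x91
[3] flags=0010 LE?F → skip
[4] flags=0011 → (cmp)
[5] flags=0011 CC?F → skip
[6] flags=0011 NE?T → r1=0x8b

FIX = (r0, 0x91)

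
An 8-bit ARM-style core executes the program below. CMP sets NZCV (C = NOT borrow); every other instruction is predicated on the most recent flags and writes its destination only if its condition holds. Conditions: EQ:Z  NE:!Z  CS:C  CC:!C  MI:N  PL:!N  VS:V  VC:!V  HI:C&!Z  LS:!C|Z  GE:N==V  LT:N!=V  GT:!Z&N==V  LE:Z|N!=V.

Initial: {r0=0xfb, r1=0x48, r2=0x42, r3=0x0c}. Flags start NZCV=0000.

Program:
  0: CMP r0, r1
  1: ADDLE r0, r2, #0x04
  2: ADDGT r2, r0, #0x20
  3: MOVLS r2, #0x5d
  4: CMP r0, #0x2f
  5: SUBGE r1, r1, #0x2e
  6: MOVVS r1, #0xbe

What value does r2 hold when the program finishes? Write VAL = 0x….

[0] flags=1010 → (cmp)
[1] flags=1010 LE?T → r0=0x46
[2] flags=1010 GT?F → skip
[3] flags=1010 LS?F → skip
[4] flags=0010 → (cmp)
[5] flags=0010 GE?T → r1=0x1a
[6] flags=0010 VS?F → skip

VAL = 0x42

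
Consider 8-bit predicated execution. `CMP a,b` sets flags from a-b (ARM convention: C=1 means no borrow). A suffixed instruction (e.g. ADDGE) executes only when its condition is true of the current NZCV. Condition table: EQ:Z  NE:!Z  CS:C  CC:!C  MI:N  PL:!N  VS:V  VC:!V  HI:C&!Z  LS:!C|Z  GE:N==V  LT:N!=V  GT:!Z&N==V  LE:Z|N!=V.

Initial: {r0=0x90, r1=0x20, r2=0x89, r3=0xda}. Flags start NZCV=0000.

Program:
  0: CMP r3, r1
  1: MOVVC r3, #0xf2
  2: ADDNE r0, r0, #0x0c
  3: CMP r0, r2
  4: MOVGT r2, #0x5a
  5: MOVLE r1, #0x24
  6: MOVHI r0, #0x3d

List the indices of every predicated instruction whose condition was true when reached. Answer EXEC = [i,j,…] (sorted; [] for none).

EXEC = [1,2,4,6]

0: ✓ CMP  NZCV=1010
1: ✓ MOVVC  r3←0xf2
2: ✓ ADDNE  r0←0x9c
3: ✓ CMP  NZCV=0010
4: ✓ MOVGT  r2←0x5a
5: · MOVLE
6: ✓ MOVHI  r0←0x3d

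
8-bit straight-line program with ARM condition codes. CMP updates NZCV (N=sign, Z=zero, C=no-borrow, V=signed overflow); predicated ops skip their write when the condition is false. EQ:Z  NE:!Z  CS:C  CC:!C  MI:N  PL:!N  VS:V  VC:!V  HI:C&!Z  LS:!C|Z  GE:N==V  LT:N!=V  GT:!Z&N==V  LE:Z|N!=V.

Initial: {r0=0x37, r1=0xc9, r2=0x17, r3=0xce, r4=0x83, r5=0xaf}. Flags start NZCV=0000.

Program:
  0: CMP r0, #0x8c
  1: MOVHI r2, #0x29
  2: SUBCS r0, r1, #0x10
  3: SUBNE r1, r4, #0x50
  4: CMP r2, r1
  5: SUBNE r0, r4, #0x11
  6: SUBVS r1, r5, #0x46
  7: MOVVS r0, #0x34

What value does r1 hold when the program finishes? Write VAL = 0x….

0: ✓ CMP  NZCV=1001
1: · MOVHI
2: · SUBCS
3: ✓ SUBNE  r1←0x33
4: ✓ CMP  NZCV=1000
5: ✓ SUBNE  r0←0x72
6: · SUBVS
7: · MOVVS

VAL = 0x33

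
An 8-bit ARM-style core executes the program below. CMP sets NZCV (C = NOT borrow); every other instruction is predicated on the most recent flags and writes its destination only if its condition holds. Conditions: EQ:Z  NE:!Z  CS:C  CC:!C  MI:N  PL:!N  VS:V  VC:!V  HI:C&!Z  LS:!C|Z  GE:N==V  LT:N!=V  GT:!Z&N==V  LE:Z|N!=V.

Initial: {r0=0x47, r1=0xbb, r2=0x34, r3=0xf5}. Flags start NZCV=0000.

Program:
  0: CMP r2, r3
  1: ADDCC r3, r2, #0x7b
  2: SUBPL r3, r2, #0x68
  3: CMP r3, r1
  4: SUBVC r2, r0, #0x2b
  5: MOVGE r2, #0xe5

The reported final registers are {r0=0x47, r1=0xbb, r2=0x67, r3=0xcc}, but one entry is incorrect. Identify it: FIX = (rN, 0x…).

0: ✓ CMP  NZCV=0000
1: ✓ ADDCC  r3←0xaf
2: ✓ SUBPL  r3←0xcc
3: ✓ CMP  NZCV=0010
4: ✓ SUBVC  r2←0x1c
5: ✓ MOVGE  r2←0xe5

FIX = (r2, 0xe5)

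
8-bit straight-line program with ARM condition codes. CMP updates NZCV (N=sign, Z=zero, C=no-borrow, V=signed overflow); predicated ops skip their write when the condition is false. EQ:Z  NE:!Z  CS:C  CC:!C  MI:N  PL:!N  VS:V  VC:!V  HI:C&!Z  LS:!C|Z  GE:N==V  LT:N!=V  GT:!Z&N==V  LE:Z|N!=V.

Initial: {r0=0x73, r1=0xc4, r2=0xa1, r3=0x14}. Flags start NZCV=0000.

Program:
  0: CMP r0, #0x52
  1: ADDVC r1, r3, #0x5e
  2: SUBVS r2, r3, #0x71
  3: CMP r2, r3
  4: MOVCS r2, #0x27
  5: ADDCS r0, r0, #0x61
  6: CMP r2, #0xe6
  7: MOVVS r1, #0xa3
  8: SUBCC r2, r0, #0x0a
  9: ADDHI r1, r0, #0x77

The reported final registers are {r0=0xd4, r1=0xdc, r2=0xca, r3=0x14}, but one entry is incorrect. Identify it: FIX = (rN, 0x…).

[0] flags=0010 → (cmp)
[1] flags=0010 VC?T → r1=0x72
[2] flags=0010 VS?F → skip
[3] flags=1010 → (cmp)
[4] flags=1010 CS?T → r2=0x27
[5] flags=1010 CS?T → r0=0xd4
[6] flags=0000 → (cmp)
[7] flags=0000 VS?F → skip
[8] flags=0000 CC?T → r2=0xca
[9] flags=0000 HI?F → skip

FIX = (r1, 0x72)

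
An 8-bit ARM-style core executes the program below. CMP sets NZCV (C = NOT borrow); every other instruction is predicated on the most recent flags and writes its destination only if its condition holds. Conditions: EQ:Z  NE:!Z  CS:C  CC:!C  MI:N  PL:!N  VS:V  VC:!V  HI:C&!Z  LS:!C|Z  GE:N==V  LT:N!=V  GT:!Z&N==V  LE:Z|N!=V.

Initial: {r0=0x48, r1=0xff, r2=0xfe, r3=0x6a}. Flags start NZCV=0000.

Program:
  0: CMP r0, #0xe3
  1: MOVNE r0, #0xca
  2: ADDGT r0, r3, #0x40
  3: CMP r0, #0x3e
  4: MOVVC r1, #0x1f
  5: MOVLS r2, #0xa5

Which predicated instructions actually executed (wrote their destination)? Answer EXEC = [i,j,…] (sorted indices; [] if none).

0: ✓ CMP  NZCV=0000
1: ✓ MOVNE  r0←0xca
2: ✓ ADDGT  r0←0xaa
3: ✓ CMP  NZCV=0011
4: · MOVVC
5: · MOVLS

EXEC = [1,2]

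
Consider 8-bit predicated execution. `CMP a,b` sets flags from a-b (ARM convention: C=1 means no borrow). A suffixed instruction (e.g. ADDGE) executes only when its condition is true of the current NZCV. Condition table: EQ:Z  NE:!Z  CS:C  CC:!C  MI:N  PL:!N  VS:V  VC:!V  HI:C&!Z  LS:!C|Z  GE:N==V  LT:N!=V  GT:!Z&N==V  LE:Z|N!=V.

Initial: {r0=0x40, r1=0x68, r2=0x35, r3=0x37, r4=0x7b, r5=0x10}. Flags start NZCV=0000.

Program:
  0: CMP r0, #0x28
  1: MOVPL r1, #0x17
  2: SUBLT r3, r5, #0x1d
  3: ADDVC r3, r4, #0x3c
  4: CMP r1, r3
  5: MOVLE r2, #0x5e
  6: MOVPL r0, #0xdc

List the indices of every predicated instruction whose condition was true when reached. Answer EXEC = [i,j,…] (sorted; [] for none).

EXEC = [1,3,6]

0: ✓ CMP  NZCV=0010
1: ✓ MOVPL  r1←0x17
2: · SUBLT
3: ✓ ADDVC  r3←0xb7
4: ✓ CMP  NZCV=0000
5: · MOVLE
6: ✓ MOVPL  r0←0xdc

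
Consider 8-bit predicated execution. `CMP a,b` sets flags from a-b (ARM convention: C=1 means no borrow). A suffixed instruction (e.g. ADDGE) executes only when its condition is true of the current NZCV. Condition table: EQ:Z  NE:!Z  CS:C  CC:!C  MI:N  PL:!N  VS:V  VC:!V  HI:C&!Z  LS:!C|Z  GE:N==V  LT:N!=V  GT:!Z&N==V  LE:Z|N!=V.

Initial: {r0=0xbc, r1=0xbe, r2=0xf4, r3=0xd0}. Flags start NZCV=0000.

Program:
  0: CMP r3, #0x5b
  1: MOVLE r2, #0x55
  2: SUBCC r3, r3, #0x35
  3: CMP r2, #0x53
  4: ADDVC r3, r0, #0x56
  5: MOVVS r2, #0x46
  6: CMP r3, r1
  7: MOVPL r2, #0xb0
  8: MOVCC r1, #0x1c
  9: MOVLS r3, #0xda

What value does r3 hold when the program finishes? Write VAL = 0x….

VAL = 0xda

0: ✓ CMP  NZCV=0011
1: ✓ MOVLE  r2←0x55
2: · SUBCC
3: ✓ CMP  NZCV=0010
4: ✓ ADDVC  r3←0x12
5: · MOVVS
6: ✓ CMP  NZCV=0000
7: ✓ MOVPL  r2←0xb0
8: ✓ MOVCC  r1←0x1c
9: ✓ MOVLS  r3←0xda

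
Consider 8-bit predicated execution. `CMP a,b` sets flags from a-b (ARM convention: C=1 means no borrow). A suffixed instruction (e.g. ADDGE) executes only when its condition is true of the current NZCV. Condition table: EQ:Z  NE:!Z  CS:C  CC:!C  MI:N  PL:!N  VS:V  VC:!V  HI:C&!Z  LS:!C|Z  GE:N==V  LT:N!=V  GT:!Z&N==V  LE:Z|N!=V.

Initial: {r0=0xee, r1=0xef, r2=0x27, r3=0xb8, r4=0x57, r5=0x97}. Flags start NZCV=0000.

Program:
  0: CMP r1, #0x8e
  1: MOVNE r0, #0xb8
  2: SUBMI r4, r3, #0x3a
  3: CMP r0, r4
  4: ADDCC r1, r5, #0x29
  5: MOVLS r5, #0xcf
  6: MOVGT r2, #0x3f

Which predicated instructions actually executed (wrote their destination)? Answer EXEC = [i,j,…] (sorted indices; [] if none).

EXEC = [1]

[0] flags=0010 → (cmp)
[1] flags=0010 NE?T → r0=0xb8
[2] flags=0010 MI?F → skip
[3] flags=0011 → (cmp)
[4] flags=0011 CC?F → skip
[5] flags=0011 LS?F → skip
[6] flags=0011 GT?F → skip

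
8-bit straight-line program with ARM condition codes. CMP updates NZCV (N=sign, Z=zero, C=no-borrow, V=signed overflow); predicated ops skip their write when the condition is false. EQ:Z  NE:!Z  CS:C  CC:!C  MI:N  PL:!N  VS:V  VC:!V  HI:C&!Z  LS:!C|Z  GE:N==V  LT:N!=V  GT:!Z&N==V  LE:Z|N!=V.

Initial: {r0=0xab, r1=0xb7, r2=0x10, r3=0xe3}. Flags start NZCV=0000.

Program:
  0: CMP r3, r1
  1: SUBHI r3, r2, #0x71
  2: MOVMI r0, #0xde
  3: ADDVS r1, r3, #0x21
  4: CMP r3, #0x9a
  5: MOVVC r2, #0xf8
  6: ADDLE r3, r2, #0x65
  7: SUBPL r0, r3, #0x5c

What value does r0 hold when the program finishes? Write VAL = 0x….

VAL = 0x43

0: ✓ CMP  NZCV=0010
1: ✓ SUBHI  r3←0x9f
2: · MOVMI
3: · ADDVS
4: ✓ CMP  NZCV=0010
5: ✓ MOVVC  r2←0xf8
6: · ADDLE
7: ✓ SUBPL  r0←0x43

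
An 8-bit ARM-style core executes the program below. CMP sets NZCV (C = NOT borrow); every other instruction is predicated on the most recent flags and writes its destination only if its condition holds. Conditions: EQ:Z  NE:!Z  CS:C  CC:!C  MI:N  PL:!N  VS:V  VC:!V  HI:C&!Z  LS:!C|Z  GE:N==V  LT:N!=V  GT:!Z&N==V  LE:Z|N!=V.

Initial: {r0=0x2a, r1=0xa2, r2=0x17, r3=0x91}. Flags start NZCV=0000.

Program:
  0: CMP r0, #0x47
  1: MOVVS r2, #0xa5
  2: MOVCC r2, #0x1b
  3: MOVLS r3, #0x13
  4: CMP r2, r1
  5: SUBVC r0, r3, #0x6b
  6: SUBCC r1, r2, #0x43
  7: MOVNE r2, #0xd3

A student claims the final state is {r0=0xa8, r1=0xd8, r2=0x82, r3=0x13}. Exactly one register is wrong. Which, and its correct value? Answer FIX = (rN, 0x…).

[0] flags=1000 → (cmp)
[1] flags=1000 VS?F → skip
[2] flags=1000 CC?T → r2=0x1b
[3] flags=1000 LS?T → r3=0x13
[4] flags=0000 → (cmp)
[5] flags=0000 VC?T → r0=0xa8
[6] flags=0000 CC?T → r1=0xd8
[7] flags=0000 NE?T → r2=0xd3

FIX = (r2, 0xd3)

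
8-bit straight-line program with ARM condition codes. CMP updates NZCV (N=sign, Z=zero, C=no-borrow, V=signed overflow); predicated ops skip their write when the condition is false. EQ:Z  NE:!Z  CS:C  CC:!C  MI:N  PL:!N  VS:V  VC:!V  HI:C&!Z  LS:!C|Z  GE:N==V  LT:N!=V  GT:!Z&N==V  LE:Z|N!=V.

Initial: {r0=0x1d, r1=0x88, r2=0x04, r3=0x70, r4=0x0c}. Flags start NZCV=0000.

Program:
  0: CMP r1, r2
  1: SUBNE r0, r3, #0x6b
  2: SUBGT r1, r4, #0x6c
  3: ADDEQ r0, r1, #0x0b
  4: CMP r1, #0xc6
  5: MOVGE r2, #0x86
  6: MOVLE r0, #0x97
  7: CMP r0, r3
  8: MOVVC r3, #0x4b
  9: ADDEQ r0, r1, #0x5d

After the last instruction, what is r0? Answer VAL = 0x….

0: ✓ CMP  NZCV=1010
1: ✓ SUBNE  r0←0x05
2: · SUBGT
3: · ADDEQ
4: ✓ CMP  NZCV=1000
5: · MOVGE
6: ✓ MOVLE  r0←0x97
7: ✓ CMP  NZCV=0011
8: · MOVVC
9: · ADDEQ

VAL = 0x97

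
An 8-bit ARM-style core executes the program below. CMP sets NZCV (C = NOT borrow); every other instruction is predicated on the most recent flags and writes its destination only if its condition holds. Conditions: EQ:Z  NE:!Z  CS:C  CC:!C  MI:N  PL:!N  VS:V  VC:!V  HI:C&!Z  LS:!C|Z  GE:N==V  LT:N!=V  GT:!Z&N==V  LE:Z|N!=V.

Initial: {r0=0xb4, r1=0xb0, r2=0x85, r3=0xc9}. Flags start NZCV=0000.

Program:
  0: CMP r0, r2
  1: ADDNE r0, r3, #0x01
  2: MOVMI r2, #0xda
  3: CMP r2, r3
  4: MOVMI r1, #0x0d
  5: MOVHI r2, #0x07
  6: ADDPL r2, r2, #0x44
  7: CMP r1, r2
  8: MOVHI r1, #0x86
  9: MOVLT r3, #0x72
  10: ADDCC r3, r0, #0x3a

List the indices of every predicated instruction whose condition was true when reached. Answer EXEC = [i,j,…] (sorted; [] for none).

EXEC = [1,4,10]

[0] flags=0010 → (cmp)
[1] flags=0010 NE?T → r0=0xca
[2] flags=0010 MI?F → skip
[3] flags=1000 → (cmp)
[4] flags=1000 MI?T → r1=0x0d
[5] flags=1000 HI?F → skip
[6] flags=1000 PL?F → skip
[7] flags=1001 → (cmp)
[8] flags=1001 HI?F → skip
[9] flags=1001 LT?F → skip
[10] flags=1001 CC?T → r3=0x04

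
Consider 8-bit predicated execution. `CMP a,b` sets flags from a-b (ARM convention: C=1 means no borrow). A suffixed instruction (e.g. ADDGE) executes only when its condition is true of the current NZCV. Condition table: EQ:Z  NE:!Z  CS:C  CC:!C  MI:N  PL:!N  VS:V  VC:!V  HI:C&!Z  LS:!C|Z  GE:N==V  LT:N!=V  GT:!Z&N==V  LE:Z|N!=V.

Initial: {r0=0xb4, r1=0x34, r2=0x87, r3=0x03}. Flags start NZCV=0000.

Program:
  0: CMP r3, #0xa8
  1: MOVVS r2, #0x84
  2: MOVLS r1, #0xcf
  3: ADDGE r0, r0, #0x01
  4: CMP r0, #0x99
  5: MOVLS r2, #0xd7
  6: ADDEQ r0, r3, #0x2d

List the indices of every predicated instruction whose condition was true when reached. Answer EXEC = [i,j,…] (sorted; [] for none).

[0] flags=0000 → (cmp)
[1] flags=0000 VS?F → skip
[2] flags=0000 LS?T → r1=0xcf
[3] flags=0000 GE?T → r0=0xb5
[4] flags=0010 → (cmp)
[5] flags=0010 LS?F → skip
[6] flags=0010 EQ?F → skip

EXEC = [2,3]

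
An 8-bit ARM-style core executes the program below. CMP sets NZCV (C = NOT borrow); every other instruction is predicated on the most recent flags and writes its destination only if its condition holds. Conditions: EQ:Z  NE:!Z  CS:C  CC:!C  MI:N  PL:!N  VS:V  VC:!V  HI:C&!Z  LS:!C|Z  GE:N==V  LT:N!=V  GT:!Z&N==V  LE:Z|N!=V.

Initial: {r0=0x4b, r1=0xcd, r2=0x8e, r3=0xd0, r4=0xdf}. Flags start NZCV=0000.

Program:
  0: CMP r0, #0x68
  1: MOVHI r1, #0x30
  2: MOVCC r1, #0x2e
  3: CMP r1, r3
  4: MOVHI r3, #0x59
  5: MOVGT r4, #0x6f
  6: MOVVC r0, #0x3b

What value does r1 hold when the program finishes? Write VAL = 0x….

[0] flags=1000 → (cmp)
[1] flags=1000 HI?F → skip
[2] flags=1000 CC?T → r1=0x2e
[3] flags=0000 → (cmp)
[4] flags=0000 HI?F → skip
[5] flags=0000 GT?T → r4=0x6f
[6] flags=0000 VC?T → r0=0x3b

VAL = 0x2e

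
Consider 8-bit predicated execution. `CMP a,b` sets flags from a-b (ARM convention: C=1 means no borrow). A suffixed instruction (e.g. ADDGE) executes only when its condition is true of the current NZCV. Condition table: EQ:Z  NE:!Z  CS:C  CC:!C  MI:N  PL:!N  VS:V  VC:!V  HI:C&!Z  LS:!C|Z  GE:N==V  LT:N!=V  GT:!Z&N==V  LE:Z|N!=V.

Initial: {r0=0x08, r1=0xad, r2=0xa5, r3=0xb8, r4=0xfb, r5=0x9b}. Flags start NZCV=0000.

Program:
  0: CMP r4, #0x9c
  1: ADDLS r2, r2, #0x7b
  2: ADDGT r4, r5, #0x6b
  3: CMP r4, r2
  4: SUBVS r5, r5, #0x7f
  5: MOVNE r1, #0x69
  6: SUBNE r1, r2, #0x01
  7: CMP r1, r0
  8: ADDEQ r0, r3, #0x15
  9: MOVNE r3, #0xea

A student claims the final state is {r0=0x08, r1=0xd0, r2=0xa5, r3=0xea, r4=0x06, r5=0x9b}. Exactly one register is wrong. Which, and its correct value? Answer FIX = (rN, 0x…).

[0] flags=0010 → (cmp)
[1] flags=0010 LS?F → skip
[2] flags=0010 GT?T → r4=0x06
[3] flags=0000 → (cmp)
[4] flags=0000 VS?F → skip
[5] flags=0000 NE?T → r1=0x69
[6] flags=0000 NE?T → r1=0xa4
[7] flags=1010 → (cmp)
[8] flags=1010 EQ?F → skip
[9] flags=1010 NE?T → r3=0xea

FIX = (r1, 0xa4)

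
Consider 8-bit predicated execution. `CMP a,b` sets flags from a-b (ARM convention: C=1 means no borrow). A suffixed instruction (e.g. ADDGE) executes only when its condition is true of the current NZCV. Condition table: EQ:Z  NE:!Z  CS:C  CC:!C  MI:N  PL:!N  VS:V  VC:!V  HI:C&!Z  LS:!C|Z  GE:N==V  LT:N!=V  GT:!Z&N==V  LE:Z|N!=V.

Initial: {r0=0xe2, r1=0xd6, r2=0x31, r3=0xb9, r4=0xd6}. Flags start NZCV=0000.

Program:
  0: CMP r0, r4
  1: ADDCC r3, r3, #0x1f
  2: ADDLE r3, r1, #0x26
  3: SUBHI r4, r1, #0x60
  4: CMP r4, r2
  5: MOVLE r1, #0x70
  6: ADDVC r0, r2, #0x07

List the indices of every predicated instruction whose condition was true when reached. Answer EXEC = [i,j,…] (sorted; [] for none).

[0] flags=0010 → (cmp)
[1] flags=0010 CC?F → skip
[2] flags=0010 LE?F → skip
[3] flags=0010 HI?T → r4=0x76
[4] flags=0010 → (cmp)
[5] flags=0010 LE?F → skip
[6] flags=0010 VC?T → r0=0x38

EXEC = [3,6]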